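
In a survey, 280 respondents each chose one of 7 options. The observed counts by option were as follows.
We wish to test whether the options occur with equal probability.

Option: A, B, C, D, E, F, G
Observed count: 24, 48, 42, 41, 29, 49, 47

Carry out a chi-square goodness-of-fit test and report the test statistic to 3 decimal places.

Under H₀ each category has probability 1/7, so each expected count is 280/7 = 40.
χ² = (24−40)²/40 + (48−40)²/40 + (42−40)²/40 + (41−40)²/40 + (29−40)²/40 + (49−40)²/40 + (47−40)²/40
   = 6.4000 + 1.6000 + 0.1000 + 0.0250 + 3.0250 + 2.0250 + 1.2250
Sum = 14.400

14.400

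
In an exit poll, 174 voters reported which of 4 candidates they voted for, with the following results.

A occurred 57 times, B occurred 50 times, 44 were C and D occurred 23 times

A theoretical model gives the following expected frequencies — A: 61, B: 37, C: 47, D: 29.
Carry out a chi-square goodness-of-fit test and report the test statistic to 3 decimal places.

cat         O        E   (O−E)²/E
A          57       61     0.2623
B          50       37     4.5676
C          44       47     0.1915
D          23       29     1.2414
Sum = 6.263

6.263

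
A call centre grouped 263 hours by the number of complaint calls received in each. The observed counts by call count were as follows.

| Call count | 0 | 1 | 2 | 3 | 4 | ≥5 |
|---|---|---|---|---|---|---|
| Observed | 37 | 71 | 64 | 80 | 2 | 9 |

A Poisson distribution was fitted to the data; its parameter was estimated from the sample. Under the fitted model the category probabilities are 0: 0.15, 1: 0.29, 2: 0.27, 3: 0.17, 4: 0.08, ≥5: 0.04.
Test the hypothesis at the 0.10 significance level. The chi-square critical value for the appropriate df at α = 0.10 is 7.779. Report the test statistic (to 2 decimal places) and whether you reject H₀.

46.51; reject

Expected counts E_i = n·p_i: 263×0.15 = 39.45, 263×0.29 = 76.27, 263×0.27 = 71.01, 263×0.17 = 44.71, 263×0.08 = 21.04, 263×0.04 = 10.52.
0: (37 − 39.45)²/39.45 = 6.0025/39.45 = 0.152
1: (71 − 76.27)²/76.27 = 27.7729/76.27 = 0.364
2: (64 − 71.01)²/71.01 = 49.1401/71.01 = 0.692
3: (80 − 44.71)²/44.71 = 1245.3841/44.71 = 27.855
4: (2 − 21.04)²/21.04 = 362.5216/21.04 = 17.230
≥5: (9 − 10.52)²/10.52 = 2.3104/10.52 = 0.220
Sum = 46.51
df = 4. Since 46.51 > 7.779, we reject H₀.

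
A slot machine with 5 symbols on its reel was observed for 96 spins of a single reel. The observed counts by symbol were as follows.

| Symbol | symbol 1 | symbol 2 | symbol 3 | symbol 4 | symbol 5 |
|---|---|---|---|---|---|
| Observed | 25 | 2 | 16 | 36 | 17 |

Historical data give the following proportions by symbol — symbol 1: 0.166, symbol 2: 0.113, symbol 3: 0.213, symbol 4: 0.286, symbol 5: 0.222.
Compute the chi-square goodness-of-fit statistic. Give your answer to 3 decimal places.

Expected counts E_i = n·p_i: 96×0.166 = 15.936, 96×0.113 = 10.848, 96×0.213 = 20.448, 96×0.286 = 27.456, 96×0.222 = 21.312.
χ² = (25−15.936)²/15.936 + (2−10.848)²/10.848 + (16−20.448)²/20.448 + (36−27.456)²/27.456 + (17−21.312)²/21.312
   = 5.1554 + 7.2167 + 0.9676 + 2.6588 + 0.8724
Sum = 16.871

16.871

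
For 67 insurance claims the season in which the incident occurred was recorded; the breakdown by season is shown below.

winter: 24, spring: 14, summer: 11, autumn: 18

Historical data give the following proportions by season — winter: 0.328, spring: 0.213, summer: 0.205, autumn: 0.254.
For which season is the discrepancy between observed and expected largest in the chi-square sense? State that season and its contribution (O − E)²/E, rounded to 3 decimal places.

Expected counts E_i = n·p_i: 67×0.328 = 21.976, 67×0.213 = 14.271, 67×0.205 = 13.735, 67×0.254 = 17.018.
winter: (24 − 21.976)²/21.976 = 4.096576/21.976 = 0.1864
spring: (14 − 14.271)²/14.271 = 0.073441/14.271 = 0.0051
summer: (11 − 13.735)²/13.735 = 7.480225/13.735 = 0.5446
autumn: (18 − 17.018)²/17.018 = 0.964324/17.018 = 0.0567
The largest term is for summer: 0.545.

summer, 0.545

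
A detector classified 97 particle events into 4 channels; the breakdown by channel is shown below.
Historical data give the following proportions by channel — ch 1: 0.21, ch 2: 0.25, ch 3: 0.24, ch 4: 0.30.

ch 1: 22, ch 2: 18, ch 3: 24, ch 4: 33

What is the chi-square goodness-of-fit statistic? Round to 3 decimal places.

Expected counts E_i = n·p_i: 97×0.21 = 20.37, 97×0.25 = 24.25, 97×0.24 = 23.28, 97×0.30 = 29.1.
χ² = (22−20.37)²/20.37 + (18−24.25)²/24.25 + (24−23.28)²/23.28 + (33−29.1)²/29.1
   = 0.1304 + 1.6108 + 0.0223 + 0.5227
Sum = 2.286

2.286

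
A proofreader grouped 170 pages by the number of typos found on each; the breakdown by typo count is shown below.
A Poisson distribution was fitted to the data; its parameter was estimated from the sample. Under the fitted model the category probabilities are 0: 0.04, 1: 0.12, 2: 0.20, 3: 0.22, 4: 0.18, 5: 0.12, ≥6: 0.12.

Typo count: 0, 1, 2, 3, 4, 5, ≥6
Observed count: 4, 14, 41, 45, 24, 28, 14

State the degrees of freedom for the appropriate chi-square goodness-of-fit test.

5

There are k = 7 categories and 1 parameter estimated from the data, so df = 7 − 1 − 1 = 5.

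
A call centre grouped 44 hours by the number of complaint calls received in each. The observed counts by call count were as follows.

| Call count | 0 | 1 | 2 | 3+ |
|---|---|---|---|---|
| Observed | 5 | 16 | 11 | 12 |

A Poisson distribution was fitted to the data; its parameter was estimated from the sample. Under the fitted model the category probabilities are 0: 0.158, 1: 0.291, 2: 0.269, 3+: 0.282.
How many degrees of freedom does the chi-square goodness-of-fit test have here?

There are k = 4 categories and 1 parameter estimated from the data, so df = 4 − 1 − 1 = 2.

2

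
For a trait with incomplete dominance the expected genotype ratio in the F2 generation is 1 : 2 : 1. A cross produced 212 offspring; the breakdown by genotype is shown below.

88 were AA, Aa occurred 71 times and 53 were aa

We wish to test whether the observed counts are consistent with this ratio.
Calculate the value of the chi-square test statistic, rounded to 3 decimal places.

Ratio total = 4. Expected counts: 212×1/4 = 53, 212×2/4 = 106, 212×1/4 = 53.
χ² = (88−53)²/53 + (71−106)²/106 + (53−53)²/53
   = 23.1132 + 11.5566 + 0.0000
Sum = 34.670

34.670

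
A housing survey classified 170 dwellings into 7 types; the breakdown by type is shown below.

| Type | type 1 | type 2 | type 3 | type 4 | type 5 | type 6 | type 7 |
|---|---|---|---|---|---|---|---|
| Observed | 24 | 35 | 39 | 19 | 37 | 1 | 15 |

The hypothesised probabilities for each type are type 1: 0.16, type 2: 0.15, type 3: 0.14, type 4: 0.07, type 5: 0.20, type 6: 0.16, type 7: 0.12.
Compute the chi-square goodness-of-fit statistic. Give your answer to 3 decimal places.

Expected counts E_i = n·p_i: 170×0.16 = 27.2, 170×0.15 = 25.5, 170×0.14 = 23.8, 170×0.07 = 11.9, 170×0.20 = 34, 170×0.16 = 27.2, 170×0.12 = 20.4.
χ² = (24−27.2)²/27.2 + (35−25.5)²/25.5 + (39−23.8)²/23.8 + (19−11.9)²/11.9 + (37−34)²/34 + (1−27.2)²/27.2 + (15−20.4)²/20.4
   = 0.3765 + 3.5392 + 9.7076 + 4.2361 + 0.2647 + 25.2368 + 1.4294
Sum = 44.790

44.790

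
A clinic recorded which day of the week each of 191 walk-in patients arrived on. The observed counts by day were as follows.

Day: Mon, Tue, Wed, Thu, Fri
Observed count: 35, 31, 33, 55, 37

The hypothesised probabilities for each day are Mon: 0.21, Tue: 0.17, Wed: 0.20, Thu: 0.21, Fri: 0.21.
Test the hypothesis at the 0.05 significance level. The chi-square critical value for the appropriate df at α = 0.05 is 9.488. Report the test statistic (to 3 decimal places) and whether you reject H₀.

Expected counts E_i = n·p_i: 191×0.21 = 40.11, 191×0.17 = 32.47, 191×0.20 = 38.2, 191×0.21 = 40.11, 191×0.21 = 40.11.
cat         O        E   (O−E)²/E
Mon        35    40.11     0.6510
Tue        31    32.47     0.0666
Wed        33     38.2     0.7079
Thu        55    40.11     5.5276
Fri        37    40.11     0.2411
Sum = 7.194
df = 4. Since 7.194 < 9.488, we do not reject H₀.

7.194; do not reject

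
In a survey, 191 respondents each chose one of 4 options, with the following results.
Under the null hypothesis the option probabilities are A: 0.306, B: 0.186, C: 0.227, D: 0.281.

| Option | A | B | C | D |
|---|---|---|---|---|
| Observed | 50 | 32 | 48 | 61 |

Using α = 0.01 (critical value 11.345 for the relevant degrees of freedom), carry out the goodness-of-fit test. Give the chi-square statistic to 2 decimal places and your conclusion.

3.07; do not reject

Expected counts E_i = n·p_i: 191×0.306 = 58.446, 191×0.186 = 35.526, 191×0.227 = 43.357, 191×0.281 = 53.671.
cat         O        E   (O−E)²/E
A          50   58.446      1.221
B          32   35.526      0.350
C          48   43.357      0.497
D          61   53.671      1.001
Sum = 3.07
df = 3. Since 3.07 < 11.345, we do not reject H₀.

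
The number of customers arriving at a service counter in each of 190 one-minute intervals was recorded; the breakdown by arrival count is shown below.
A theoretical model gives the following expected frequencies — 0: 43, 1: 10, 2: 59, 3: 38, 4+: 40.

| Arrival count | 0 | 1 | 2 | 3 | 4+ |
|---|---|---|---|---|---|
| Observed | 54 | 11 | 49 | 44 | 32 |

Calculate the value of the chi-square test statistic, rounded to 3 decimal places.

0: (54 − 43)²/43 = 121/43 = 2.8140
1: (11 − 10)²/10 = 1/10 = 0.1000
2: (49 − 59)²/59 = 100/59 = 1.6949
3: (44 − 38)²/38 = 36/38 = 0.9474
4+: (32 − 40)²/40 = 64/40 = 1.6000
Sum = 7.156

7.156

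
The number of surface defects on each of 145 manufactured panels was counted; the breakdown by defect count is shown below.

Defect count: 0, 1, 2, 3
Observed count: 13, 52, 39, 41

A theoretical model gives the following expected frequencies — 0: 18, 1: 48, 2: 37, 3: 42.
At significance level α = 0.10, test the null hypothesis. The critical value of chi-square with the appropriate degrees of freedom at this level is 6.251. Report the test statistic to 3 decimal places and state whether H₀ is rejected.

cat         O        E   (O−E)²/E
0          13       18     1.3889
1          52       48     0.3333
2          39       37     0.1081
3          41       42     0.0238
Sum = 1.854
df = 3. Since 1.854 < 6.251, we do not reject H₀.

1.854; do not reject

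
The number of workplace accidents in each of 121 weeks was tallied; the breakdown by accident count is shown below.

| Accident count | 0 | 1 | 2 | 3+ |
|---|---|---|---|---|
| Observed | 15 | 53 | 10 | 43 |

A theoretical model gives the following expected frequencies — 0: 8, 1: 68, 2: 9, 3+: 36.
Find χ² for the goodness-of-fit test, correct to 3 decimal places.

10.906

0: (15 − 8)²/8 = 49/8 = 6.1250
1: (53 − 68)²/68 = 225/68 = 3.3088
2: (10 − 9)²/9 = 1/9 = 0.1111
3+: (43 − 36)²/36 = 49/36 = 1.3611
Sum = 10.906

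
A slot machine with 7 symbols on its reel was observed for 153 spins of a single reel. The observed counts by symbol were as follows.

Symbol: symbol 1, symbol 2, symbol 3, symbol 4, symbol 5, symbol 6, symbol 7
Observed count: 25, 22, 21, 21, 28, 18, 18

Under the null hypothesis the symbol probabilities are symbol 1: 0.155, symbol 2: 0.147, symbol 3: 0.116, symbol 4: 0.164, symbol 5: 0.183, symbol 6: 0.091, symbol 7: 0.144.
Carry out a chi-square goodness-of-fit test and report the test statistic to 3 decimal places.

3.275

Expected counts E_i = n·p_i: 153×0.155 = 23.715, 153×0.147 = 22.491, 153×0.116 = 17.748, 153×0.164 = 25.092, 153×0.183 = 27.999, 153×0.091 = 13.923, 153×0.144 = 22.032.
χ² = (25−23.715)²/23.715 + (22−22.491)²/22.491 + (21−17.748)²/17.748 + (21−25.092)²/25.092 + (28−27.999)²/27.999 + (18−13.923)²/13.923 + (18−22.032)²/22.032
   = 0.0696 + 0.0107 + 0.5959 + 0.6673 + 0.0000 + 1.1938 + 0.7379
Sum = 3.275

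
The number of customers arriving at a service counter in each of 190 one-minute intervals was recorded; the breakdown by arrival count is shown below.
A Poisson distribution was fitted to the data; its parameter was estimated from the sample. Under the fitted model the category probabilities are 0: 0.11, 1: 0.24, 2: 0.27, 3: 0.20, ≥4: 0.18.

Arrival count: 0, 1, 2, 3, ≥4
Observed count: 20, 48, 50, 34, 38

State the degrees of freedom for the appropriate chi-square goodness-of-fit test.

3

There are k = 5 categories and 1 parameter estimated from the data, so df = 5 − 1 − 1 = 3.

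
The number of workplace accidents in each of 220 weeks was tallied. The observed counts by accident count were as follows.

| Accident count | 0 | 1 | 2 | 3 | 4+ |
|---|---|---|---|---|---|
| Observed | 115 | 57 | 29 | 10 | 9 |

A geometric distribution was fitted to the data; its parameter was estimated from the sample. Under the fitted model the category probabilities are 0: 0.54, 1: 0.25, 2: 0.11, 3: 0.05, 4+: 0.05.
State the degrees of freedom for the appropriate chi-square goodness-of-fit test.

There are k = 5 categories and 1 parameter estimated from the data, so df = 5 − 1 − 1 = 3.

3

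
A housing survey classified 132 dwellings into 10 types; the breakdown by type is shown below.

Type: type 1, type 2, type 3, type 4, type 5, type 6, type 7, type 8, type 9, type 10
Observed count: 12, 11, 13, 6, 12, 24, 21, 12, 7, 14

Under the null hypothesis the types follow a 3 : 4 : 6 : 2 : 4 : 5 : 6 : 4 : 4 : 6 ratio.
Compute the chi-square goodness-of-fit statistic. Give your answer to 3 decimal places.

Ratio total = 44. Expected counts: 132×3/44 = 9, 132×4/44 = 12, 132×6/44 = 18, 132×2/44 = 6, 132×4/44 = 12, 132×5/44 = 15, 132×6/44 = 18, 132×4/44 = 12, 132×4/44 = 12, 132×6/44 = 18.
type 1: (12 − 9)²/9 = 9/9 = 1.0000
type 2: (11 − 12)²/12 = 1/12 = 0.0833
type 3: (13 − 18)²/18 = 25/18 = 1.3889
type 4: (6 − 6)²/6 = 0/6 = 0.0000
type 5: (12 − 12)²/12 = 0/12 = 0.0000
type 6: (24 − 15)²/15 = 81/15 = 5.4000
type 7: (21 − 18)²/18 = 9/18 = 0.5000
type 8: (12 − 12)²/12 = 0/12 = 0.0000
type 9: (7 − 12)²/12 = 25/12 = 2.0833
type 10: (14 − 18)²/18 = 16/18 = 0.8889
Sum = 11.344

11.344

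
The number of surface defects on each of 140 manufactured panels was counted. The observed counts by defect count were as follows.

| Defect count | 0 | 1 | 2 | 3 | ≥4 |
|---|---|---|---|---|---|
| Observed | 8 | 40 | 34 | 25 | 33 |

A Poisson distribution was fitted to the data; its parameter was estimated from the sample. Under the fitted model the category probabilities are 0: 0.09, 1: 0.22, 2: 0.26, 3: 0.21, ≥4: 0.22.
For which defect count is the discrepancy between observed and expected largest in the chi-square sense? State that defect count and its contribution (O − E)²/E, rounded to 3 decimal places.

Expected counts E_i = n·p_i: 140×0.09 = 12.6, 140×0.22 = 30.8, 140×0.26 = 36.4, 140×0.21 = 29.4, 140×0.22 = 30.8.
χ² = (8−12.6)²/12.6 + (40−30.8)²/30.8 + (34−36.4)²/36.4 + (25−29.4)²/29.4 + (33−30.8)²/30.8
   = 1.6794 + 2.7481 + 0.1582 + 0.6585 + 0.1571
The largest term is for 1: 2.748.

1, 2.748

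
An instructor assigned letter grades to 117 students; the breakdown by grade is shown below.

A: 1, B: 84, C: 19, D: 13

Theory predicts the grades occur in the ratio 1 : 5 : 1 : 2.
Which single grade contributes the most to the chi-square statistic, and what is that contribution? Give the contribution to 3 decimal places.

Ratio total = 9. Expected counts: 117×1/9 = 13, 117×5/9 = 65, 117×1/9 = 13, 117×2/9 = 26.
cat         O        E   (O−E)²/E
A           1       13    11.0769
B          84       65     5.5538
C          19       13     2.7692
D          13       26     6.5000
The largest term is for A: 11.077.

A, 11.077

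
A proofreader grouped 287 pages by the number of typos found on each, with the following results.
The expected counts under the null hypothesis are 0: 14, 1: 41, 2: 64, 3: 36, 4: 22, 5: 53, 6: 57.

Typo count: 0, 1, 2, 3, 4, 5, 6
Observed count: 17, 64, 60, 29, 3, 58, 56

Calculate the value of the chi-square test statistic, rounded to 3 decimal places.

32.055

cat         O        E   (O−E)²/E
0          17       14     0.6429
1          64       41    12.9024
2          60       64     0.2500
3          29       36     1.3611
4           3       22    16.4091
5          58       53     0.4717
6          56       57     0.0175
Sum = 32.055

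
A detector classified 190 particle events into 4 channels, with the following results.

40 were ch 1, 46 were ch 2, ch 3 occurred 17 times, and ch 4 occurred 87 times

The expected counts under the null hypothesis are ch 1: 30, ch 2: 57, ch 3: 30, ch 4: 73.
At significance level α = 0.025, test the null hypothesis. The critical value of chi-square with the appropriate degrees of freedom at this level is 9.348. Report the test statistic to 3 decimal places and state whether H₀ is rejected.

cat         O        E   (O−E)²/E
ch 1       40       30     3.3333
ch 2       46       57     2.1228
ch 3       17       30     5.6333
ch 4       87       73     2.6849
Sum = 13.774
df = 3. Since 13.774 > 9.348, we reject H₀.

13.774; reject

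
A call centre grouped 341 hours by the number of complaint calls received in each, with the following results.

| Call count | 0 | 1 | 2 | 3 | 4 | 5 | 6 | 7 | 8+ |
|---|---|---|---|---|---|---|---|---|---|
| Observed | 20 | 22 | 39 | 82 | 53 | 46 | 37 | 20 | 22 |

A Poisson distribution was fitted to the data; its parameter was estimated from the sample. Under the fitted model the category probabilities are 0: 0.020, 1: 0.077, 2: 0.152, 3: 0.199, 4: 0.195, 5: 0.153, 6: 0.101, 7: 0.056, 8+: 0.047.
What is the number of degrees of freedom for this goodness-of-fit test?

There are k = 9 categories and 1 parameter estimated from the data, so df = 9 − 1 − 1 = 7.

7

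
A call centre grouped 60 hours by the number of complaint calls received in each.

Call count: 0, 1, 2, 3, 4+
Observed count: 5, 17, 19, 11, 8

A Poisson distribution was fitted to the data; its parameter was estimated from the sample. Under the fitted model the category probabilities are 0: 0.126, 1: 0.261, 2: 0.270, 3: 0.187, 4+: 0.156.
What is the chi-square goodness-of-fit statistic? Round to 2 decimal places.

Expected counts E_i = n·p_i: 60×0.126 = 7.56, 60×0.261 = 15.66, 60×0.270 = 16.2, 60×0.187 = 11.22, 60×0.156 = 9.36.
cat         O        E   (O−E)²/E
0           5     7.56      0.867
1          17    15.66      0.115
2          19     16.2      0.484
3          11    11.22      0.004
4+          8     9.36      0.198
Sum = 1.67

1.67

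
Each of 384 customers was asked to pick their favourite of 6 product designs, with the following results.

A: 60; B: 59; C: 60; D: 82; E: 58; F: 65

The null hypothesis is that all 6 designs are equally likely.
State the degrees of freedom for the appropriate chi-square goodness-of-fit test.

There are k = 6 categories and no parameters were estimated from the data, so df = 6 − 1 = 5.

5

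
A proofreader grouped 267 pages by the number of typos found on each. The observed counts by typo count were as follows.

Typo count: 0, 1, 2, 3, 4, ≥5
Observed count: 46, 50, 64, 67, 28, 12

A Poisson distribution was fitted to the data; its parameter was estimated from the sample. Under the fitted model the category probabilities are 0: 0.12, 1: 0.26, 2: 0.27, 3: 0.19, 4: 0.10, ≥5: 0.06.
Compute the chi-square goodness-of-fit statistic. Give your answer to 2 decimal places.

Expected counts E_i = n·p_i: 267×0.12 = 32.04, 267×0.26 = 69.42, 267×0.27 = 72.09, 267×0.19 = 50.73, 267×0.10 = 26.7, 267×0.06 = 16.02.
χ² = (46−32.04)²/32.04 + (50−69.42)²/69.42 + (64−72.09)²/72.09 + (67−50.73)²/50.73 + (28−26.7)²/26.7 + (12−16.02)²/16.02
   = 6.082 + 5.433 + 0.908 + 5.218 + 0.063 + 1.009
Sum = 18.71

18.71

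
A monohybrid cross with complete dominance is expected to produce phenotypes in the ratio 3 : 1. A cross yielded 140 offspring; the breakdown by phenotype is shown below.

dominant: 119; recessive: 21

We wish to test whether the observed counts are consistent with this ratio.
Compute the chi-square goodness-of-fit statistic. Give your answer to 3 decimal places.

7.467

Ratio total = 4. Expected counts: 140×3/4 = 105, 140×1/4 = 35.
cat            O        E   (O−E)²/E
dominant     119      105     1.8667
recessive     21       35     5.6000
Sum = 7.467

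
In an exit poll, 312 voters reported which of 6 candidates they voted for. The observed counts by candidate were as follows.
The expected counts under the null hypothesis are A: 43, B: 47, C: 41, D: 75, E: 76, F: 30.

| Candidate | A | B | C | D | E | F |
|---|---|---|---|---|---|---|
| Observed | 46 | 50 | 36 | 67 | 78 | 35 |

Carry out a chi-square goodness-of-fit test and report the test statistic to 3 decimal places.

cat         O        E   (O−E)²/E
A          46       43     0.2093
B          50       47     0.1915
C          36       41     0.6098
D          67       75     0.8533
E          78       76     0.0526
F          35       30     0.8333
Sum = 2.750

2.750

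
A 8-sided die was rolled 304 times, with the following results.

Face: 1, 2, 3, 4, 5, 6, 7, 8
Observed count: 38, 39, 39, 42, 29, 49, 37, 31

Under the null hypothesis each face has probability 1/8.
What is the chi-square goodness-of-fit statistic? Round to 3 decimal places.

7.105

Expected count for each of the 8 categories: 304/8 = 38.
cat         O        E   (O−E)²/E
1          38       38     0.0000
2          39       38     0.0263
3          39       38     0.0263
4          42       38     0.4211
5          29       38     2.1316
6          49       38     3.1842
7          37       38     0.0263
8          31       38     1.2895
Sum = 7.105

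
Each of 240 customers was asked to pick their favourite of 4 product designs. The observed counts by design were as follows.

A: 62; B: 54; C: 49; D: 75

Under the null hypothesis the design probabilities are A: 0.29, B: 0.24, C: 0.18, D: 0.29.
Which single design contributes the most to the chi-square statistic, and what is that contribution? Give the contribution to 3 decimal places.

A, 0.830

Expected counts E_i = n·p_i: 240×0.29 = 69.6, 240×0.24 = 57.6, 240×0.18 = 43.2, 240×0.29 = 69.6.
χ² = (62−69.6)²/69.6 + (54−57.6)²/57.6 + (49−43.2)²/43.2 + (75−69.6)²/69.6
   = 0.8299 + 0.2250 + 0.7787 + 0.4190
The largest term is for A: 0.830.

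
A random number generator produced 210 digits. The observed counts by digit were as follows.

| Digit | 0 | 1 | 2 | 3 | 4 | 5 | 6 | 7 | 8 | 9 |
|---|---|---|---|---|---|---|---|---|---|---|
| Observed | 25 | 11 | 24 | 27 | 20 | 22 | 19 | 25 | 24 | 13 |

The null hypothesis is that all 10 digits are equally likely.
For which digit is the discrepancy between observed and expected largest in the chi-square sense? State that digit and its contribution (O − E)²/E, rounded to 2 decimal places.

1, 4.76

Under H₀ each category has probability 1/10, so each expected count is 210/10 = 21.
χ² = (25−21)²/21 + (11−21)²/21 + (24−21)²/21 + (27−21)²/21 + (20−21)²/21 + (22−21)²/21 + (19−21)²/21 + (25−21)²/21 + (24−21)²/21 + (13−21)²/21
   = 0.762 + 4.762 + 0.429 + 1.714 + 0.048 + 0.048 + 0.190 + 0.762 + 0.429 + 3.048
The largest term is for 1: 4.76.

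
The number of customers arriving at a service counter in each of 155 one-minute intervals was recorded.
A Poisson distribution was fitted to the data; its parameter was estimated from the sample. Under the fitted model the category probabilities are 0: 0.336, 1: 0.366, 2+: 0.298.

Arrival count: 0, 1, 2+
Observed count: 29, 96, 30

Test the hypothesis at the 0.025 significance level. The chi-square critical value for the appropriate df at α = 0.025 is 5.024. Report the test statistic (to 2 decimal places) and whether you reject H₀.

43.09; reject

Expected counts E_i = n·p_i: 155×0.336 = 52.08, 155×0.366 = 56.73, 155×0.298 = 46.19.
cat         O        E   (O−E)²/E
0          29    52.08     10.228
1          96    56.73     27.184
2+         30    46.19      5.675
Sum = 43.09
df = 1. Since 43.09 > 5.024, we reject H₀.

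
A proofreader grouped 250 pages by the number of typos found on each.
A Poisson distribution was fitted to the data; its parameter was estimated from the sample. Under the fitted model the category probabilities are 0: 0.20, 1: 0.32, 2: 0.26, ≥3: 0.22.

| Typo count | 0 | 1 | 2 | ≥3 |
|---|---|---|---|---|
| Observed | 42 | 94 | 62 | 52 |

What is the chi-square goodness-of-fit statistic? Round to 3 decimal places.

4.032

Expected counts E_i = n·p_i: 250×0.20 = 50, 250×0.32 = 80, 250×0.26 = 65, 250×0.22 = 55.
cat         O        E   (O−E)²/E
0          42       50     1.2800
1          94       80     2.4500
2          62       65     0.1385
≥3         52       55     0.1636
Sum = 4.032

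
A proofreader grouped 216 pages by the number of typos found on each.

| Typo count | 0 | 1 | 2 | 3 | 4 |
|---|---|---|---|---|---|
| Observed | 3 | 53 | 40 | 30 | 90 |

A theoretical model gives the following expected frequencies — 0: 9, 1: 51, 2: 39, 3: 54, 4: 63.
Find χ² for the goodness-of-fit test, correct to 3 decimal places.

0: (3 − 9)²/9 = 36/9 = 4.0000
1: (53 − 51)²/51 = 4/51 = 0.0784
2: (40 − 39)²/39 = 1/39 = 0.0256
3: (30 − 54)²/54 = 576/54 = 10.6667
4: (90 − 63)²/63 = 729/63 = 11.5714
Sum = 26.342

26.342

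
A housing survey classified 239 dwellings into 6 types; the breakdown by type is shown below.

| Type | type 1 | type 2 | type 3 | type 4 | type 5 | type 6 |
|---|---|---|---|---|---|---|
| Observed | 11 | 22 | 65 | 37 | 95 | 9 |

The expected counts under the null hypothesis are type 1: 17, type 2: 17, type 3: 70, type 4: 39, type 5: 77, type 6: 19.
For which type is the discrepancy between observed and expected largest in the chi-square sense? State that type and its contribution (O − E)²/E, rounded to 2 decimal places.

type 6, 5.26

χ² = (11−17)²/17 + (22−17)²/17 + (65−70)²/70 + (37−39)²/39 + (95−77)²/77 + (9−19)²/19
   = 2.118 + 1.471 + 0.357 + 0.103 + 4.208 + 5.263
The largest term is for type 6: 5.26.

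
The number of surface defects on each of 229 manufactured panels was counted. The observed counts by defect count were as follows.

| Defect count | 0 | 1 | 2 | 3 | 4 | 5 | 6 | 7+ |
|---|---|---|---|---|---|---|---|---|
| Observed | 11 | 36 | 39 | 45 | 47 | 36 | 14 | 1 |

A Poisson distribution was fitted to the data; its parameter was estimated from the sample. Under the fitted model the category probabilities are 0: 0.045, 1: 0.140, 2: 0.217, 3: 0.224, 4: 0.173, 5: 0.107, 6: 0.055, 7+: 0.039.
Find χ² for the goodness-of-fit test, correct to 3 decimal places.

Expected counts E_i = n·p_i: 229×0.045 = 10.305, 229×0.140 = 32.06, 229×0.217 = 49.693, 229×0.224 = 51.296, 229×0.173 = 39.617, 229×0.107 = 24.503, 229×0.055 = 12.595, 229×0.039 = 8.931.
0: (11 − 10.305)²/10.305 = 0.483025/10.305 = 0.0469
1: (36 − 32.06)²/32.06 = 15.5236/32.06 = 0.4842
2: (39 − 49.693)²/49.693 = 114.340249/49.693 = 2.3009
3: (45 − 51.296)²/51.296 = 39.639616/51.296 = 0.7728
4: (47 − 39.617)²/39.617 = 54.508689/39.617 = 1.3759
5: (36 − 24.503)²/24.503 = 132.181009/24.503 = 5.3945
6: (14 − 12.595)²/12.595 = 1.974025/12.595 = 0.1567
7+: (1 − 8.931)²/8.931 = 62.900761/8.931 = 7.0430
Sum = 17.575

17.575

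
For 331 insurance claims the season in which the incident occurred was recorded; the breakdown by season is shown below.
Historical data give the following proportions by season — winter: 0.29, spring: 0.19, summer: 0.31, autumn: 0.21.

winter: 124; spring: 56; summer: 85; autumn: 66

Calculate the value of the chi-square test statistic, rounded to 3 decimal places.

12.128

Expected counts E_i = n·p_i: 331×0.29 = 95.99, 331×0.19 = 62.89, 331×0.31 = 102.61, 331×0.21 = 69.51.
cat         O        E   (O−E)²/E
winter    124    95.99     8.1734
spring     56    62.89     0.7548
summer     85   102.61     3.0222
autumn     66    69.51     0.1772
Sum = 12.128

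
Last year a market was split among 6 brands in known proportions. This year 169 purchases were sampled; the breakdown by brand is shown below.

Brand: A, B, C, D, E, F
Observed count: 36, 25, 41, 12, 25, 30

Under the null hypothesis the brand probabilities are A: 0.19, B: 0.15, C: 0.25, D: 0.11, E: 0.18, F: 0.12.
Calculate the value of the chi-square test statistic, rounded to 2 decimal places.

Expected counts E_i = n·p_i: 169×0.19 = 32.11, 169×0.15 = 25.35, 169×0.25 = 42.25, 169×0.11 = 18.59, 169×0.18 = 30.42, 169×0.12 = 20.28.
χ² = (36−32.11)²/32.11 + (25−25.35)²/25.35 + (41−42.25)²/42.25 + (12−18.59)²/18.59 + (25−30.42)²/30.42 + (30−20.28)²/20.28
   = 0.471 + 0.005 + 0.037 + 2.336 + 0.966 + 4.659
Sum = 8.47

8.47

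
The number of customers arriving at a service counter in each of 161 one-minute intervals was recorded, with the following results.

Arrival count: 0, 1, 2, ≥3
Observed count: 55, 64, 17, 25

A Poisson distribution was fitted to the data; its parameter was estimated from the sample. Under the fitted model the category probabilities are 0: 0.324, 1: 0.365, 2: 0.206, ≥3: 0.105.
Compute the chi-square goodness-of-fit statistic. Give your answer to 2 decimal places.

Expected counts E_i = n·p_i: 161×0.324 = 52.164, 161×0.365 = 58.765, 161×0.206 = 33.166, 161×0.105 = 16.905.
cat         O        E   (O−E)²/E
0          55   52.164      0.154
1          64   58.765      0.466
2          17   33.166      7.880
≥3         25   16.905      3.876
Sum = 12.38

12.38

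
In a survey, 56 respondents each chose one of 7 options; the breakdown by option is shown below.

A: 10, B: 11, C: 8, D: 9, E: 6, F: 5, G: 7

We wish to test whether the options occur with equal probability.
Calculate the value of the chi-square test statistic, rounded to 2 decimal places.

Expected count for each of the 7 categories: 56/7 = 8.
A: (10 − 8)²/8 = 4/8 = 0.500
B: (11 − 8)²/8 = 9/8 = 1.125
C: (8 − 8)²/8 = 0/8 = 0.000
D: (9 − 8)²/8 = 1/8 = 0.125
E: (6 − 8)²/8 = 4/8 = 0.500
F: (5 − 8)²/8 = 9/8 = 1.125
G: (7 − 8)²/8 = 1/8 = 0.125
Sum = 3.50

3.50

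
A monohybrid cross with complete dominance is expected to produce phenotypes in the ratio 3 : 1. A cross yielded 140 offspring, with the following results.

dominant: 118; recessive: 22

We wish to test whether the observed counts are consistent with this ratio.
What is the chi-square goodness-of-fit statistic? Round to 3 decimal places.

Ratio total = 4. Expected counts: 140×3/4 = 105, 140×1/4 = 35.
χ² = (118−105)²/105 + (22−35)²/35
   = 1.6095 + 4.8286
Sum = 6.438

6.438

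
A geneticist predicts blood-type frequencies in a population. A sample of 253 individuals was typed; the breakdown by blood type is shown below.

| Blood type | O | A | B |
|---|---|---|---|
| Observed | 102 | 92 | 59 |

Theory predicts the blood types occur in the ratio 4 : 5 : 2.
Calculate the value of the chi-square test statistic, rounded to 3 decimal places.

Ratio total = 11. Expected counts: 253×4/11 = 92, 253×5/11 = 115, 253×2/11 = 46.
χ² = (102−92)²/92 + (92−115)²/115 + (59−46)²/46
   = 1.0870 + 4.6000 + 3.6739
Sum = 9.361

9.361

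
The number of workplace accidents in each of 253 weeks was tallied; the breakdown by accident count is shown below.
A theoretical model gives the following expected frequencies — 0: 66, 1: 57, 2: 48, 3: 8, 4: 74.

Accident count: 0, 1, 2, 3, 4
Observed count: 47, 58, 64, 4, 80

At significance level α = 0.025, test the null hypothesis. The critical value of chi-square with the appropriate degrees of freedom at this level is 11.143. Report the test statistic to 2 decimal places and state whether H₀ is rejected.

13.31; reject

cat         O        E   (O−E)²/E
0          47       66      5.470
1          58       57      0.018
2          64       48      5.333
3           4        8      2.000
4          80       74      0.486
Sum = 13.31
df = 4. Since 13.31 > 11.143, we reject H₀.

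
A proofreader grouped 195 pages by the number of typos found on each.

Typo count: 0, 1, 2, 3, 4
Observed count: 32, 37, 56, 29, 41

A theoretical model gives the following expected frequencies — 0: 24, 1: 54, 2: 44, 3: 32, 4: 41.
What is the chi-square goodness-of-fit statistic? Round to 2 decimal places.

χ² = (32−24)²/24 + (37−54)²/54 + (56−44)²/44 + (29−32)²/32 + (41−41)²/41
   = 2.667 + 5.352 + 3.273 + 0.281 + 0.000
Sum = 11.57

11.57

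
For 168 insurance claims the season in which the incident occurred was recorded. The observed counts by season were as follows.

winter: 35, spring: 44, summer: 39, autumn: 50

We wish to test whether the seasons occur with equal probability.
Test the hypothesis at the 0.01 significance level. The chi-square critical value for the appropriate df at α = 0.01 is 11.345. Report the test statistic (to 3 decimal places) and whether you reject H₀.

Under H₀ each category has probability 1/4, so each expected count is 168/4 = 42.
χ² = (35−42)²/42 + (44−42)²/42 + (39−42)²/42 + (50−42)²/42
   = 1.1667 + 0.0952 + 0.2143 + 1.5238
Sum = 3.000
df = 3. Since 3.000 < 11.345, we do not reject H₀.

3.000; do not reject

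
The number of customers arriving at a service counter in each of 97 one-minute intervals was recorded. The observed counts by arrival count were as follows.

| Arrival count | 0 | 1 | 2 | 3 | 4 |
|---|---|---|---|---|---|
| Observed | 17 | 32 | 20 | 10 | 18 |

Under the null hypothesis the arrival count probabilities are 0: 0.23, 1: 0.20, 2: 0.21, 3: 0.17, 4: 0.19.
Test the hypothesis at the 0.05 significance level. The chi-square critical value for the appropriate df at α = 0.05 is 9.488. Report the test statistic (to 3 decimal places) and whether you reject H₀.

12.018; reject

Expected counts E_i = n·p_i: 97×0.23 = 22.31, 97×0.20 = 19.4, 97×0.21 = 20.37, 97×0.17 = 16.49, 97×0.19 = 18.43.
χ² = (17−22.31)²/22.31 + (32−19.4)²/19.4 + (20−20.37)²/20.37 + (10−16.49)²/16.49 + (18−18.43)²/18.43
   = 1.2638 + 8.1835 + 0.0067 + 2.5543 + 0.0100
Sum = 12.018
df = 4. Since 12.018 > 9.488, we reject H₀.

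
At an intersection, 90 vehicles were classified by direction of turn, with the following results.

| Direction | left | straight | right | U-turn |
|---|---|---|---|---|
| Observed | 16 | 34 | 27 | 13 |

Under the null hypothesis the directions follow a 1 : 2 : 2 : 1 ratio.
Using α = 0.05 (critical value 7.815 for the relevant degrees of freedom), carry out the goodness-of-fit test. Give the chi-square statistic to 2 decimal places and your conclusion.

Ratio total = 6. Expected counts: 90×1/6 = 15, 90×2/6 = 30, 90×2/6 = 30, 90×1/6 = 15.
left: (16 − 15)²/15 = 1/15 = 0.067
straight: (34 − 30)²/30 = 16/30 = 0.533
right: (27 − 30)²/30 = 9/30 = 0.300
U-turn: (13 − 15)²/15 = 4/15 = 0.267
Sum = 1.17
df = 3. Since 1.17 < 7.815, we do not reject H₀.

1.17; do not reject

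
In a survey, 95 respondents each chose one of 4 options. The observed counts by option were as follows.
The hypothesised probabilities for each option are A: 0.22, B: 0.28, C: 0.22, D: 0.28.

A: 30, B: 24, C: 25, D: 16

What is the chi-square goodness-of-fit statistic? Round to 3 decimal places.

Expected counts E_i = n·p_i: 95×0.22 = 20.9, 95×0.28 = 26.6, 95×0.22 = 20.9, 95×0.28 = 26.6.
χ² = (30−20.9)²/20.9 + (24−26.6)²/26.6 + (25−20.9)²/20.9 + (16−26.6)²/26.6
   = 3.9622 + 0.2541 + 0.8043 + 4.2241
Sum = 9.245

9.245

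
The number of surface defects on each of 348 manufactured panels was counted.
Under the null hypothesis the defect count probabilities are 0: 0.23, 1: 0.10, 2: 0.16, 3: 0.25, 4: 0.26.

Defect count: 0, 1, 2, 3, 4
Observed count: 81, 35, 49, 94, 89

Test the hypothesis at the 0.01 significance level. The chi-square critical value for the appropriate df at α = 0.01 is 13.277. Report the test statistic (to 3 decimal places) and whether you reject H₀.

1.401; do not reject

Expected counts E_i = n·p_i: 348×0.23 = 80.04, 348×0.10 = 34.8, 348×0.16 = 55.68, 348×0.25 = 87, 348×0.26 = 90.48.
0: (81 − 80.04)²/80.04 = 0.9216/80.04 = 0.0115
1: (35 − 34.8)²/34.8 = 0.04/34.8 = 0.0011
2: (49 − 55.68)²/55.68 = 44.6224/55.68 = 0.8014
3: (94 − 87)²/87 = 49/87 = 0.5632
4: (89 − 90.48)²/90.48 = 2.1904/90.48 = 0.0242
Sum = 1.401
df = 4. Since 1.401 < 13.277, we do not reject H₀.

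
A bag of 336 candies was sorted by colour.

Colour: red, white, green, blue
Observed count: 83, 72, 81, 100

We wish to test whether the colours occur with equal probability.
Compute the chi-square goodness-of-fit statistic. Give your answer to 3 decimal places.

Under H₀ each category has probability 1/4, so each expected count is 336/4 = 84.
cat         O        E   (O−E)²/E
red        83       84     0.0119
white      72       84     1.7143
green      81       84     0.1071
blue      100       84     3.0476
Sum = 4.881

4.881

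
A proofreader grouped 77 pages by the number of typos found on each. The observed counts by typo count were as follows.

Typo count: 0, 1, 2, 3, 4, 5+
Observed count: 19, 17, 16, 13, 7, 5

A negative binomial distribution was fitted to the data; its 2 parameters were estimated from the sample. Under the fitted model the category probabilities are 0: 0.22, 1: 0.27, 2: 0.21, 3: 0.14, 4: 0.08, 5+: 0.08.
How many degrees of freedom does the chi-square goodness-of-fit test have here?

There are k = 6 categories and 2 parameters estimated from the data, so df = 6 − 1 − 2 = 3.

3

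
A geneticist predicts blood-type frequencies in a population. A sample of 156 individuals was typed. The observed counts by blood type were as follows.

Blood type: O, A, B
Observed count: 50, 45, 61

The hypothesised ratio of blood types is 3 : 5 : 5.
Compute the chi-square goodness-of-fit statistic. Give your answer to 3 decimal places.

9.211

Ratio total = 13. Expected counts: 156×3/13 = 36, 156×5/13 = 60, 156×5/13 = 60.
cat         O        E   (O−E)²/E
O          50       36     5.4444
A          45       60     3.7500
B          61       60     0.0167
Sum = 9.211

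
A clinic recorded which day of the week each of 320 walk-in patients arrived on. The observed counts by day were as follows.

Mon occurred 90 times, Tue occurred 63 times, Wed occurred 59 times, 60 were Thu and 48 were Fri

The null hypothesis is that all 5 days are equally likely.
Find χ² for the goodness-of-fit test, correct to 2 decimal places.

15.22

Under H₀ each category has probability 1/5, so each expected count is 320/5 = 64.
Mon: (90 − 64)²/64 = 676/64 = 10.563
Tue: (63 − 64)²/64 = 1/64 = 0.016
Wed: (59 − 64)²/64 = 25/64 = 0.391
Thu: (60 − 64)²/64 = 16/64 = 0.250
Fri: (48 − 64)²/64 = 256/64 = 4.000
Sum = 15.22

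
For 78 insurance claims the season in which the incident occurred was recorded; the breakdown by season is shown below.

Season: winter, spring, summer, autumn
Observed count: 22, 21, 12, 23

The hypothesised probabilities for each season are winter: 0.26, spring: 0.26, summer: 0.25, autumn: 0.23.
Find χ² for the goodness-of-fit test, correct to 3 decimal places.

Expected counts E_i = n·p_i: 78×0.26 = 20.28, 78×0.26 = 20.28, 78×0.25 = 19.5, 78×0.23 = 17.94.
winter: (22 − 20.28)²/20.28 = 2.9584/20.28 = 0.1459
spring: (21 − 20.28)²/20.28 = 0.5184/20.28 = 0.0256
summer: (12 − 19.5)²/19.5 = 56.25/19.5 = 2.8846
autumn: (23 − 17.94)²/17.94 = 25.6036/17.94 = 1.4272
Sum = 4.483

4.483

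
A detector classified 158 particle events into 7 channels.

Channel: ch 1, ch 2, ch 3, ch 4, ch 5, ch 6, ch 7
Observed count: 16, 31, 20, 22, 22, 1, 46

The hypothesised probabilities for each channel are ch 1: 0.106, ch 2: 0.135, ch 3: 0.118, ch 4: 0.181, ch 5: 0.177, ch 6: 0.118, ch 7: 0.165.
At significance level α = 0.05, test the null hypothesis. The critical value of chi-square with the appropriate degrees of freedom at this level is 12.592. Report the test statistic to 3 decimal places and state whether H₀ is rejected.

Expected counts E_i = n·p_i: 158×0.106 = 16.748, 158×0.135 = 21.33, 158×0.118 = 18.644, 158×0.181 = 28.598, 158×0.177 = 27.966, 158×0.118 = 18.644, 158×0.165 = 26.07.
χ² = (16−16.748)²/16.748 + (31−21.33)²/21.33 + (20−18.644)²/18.644 + (22−28.598)²/28.598 + (22−27.966)²/27.966 + (1−18.644)²/18.644 + (46−26.07)²/26.07
   = 0.0334 + 4.3839 + 0.0986 + 1.5223 + 1.2727 + 16.6976 + 15.2361
Sum = 39.245
df = 6. Since 39.245 > 12.592, we reject H₀.

39.245; reject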